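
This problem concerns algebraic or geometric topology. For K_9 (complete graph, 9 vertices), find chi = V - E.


K_9: V = 9, E = C(9,2) = 36.
chi = V - E = 9 - 36 = -27

-27


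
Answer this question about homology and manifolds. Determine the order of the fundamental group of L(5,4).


pi_1(L(p,q)) = Z/pZ for any q coprime to p.
|pi_1(L(5,4))| = 5

5


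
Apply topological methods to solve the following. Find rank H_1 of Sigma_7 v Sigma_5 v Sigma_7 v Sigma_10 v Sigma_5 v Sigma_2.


For a wedge X v Y: reduced H_k(X v Y) = H_k(X) + H_k(Y).
Each Sigma_g contributes b_1 = 2g.
b_1 = 14 + 10 + 14 + 20 + 10 + 4 = 72

72


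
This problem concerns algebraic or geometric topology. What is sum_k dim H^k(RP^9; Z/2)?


H^k(RP^9; Z/2) = Z/2 for each 0 <= k <= 9.
Total dimension = 9 + 1 = 10

10


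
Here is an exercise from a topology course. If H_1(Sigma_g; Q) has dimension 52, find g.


For a closed orientable surface: b_1 = 2g.
52 = 2g
g = 52 / 2 = 26

26


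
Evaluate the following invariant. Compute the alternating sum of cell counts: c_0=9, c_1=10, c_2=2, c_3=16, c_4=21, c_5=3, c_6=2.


chi = sum_k (-1)^k c_k.
= (-1)^0*9 + (-1)^1*10 + (-1)^2*2 + (-1)^3*16 + (-1)^4*21 + (-1)^5*3 + (-1)^6*2
= (9) + (-10) + (2) + (-16) + (21) + (-3) + (2)
= 5

5


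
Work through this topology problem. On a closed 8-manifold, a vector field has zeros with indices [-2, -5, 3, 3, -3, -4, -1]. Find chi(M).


Poincare-Hopf: chi(M) = sum of indices of zeros.
chi = (-2) + (-5) + (3) + (3) + (-3) + (-4) + (-1) = -9

-9


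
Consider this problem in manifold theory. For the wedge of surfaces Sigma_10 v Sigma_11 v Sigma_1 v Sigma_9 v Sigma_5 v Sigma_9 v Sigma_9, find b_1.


For a wedge X v Y: reduced H_k(X v Y) = H_k(X) + H_k(Y).
Each Sigma_g contributes b_1 = 2g.
b_1 = 20 + 22 + 2 + 18 + 10 + 18 + 18 = 108

108


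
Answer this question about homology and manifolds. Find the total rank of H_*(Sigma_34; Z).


For Sigma_34: b_0 = 1, b_1 = 2g = 68, b_2 = 1.
Total = 1 + 68 + 1 = 70

70


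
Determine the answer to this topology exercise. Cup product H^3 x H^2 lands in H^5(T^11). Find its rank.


Cup product: H^p x H^q -> H^{p+q}; here p+q = 3+2 = 5.
rank H^k(T^n) = C(n,k).
C(11,5) = 462

462


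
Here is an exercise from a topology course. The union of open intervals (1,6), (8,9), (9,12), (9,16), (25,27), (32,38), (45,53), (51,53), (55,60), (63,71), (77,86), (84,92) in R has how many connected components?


Sort and merge overlapping open intervals.
Merged: (1,6), (8,9), (9,16), (25,27), (32,38), (45,53), (55,60), (63,71), (77,92).
Number of components = 9

9


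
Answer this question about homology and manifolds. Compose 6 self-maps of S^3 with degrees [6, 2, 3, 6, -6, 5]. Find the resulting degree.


Degree is multiplicative: deg(composition) = product of degrees.
= (6) * (2) * (3) * (6) * (-6) * (5) = -6480

-6480


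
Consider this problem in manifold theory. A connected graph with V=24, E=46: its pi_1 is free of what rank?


For a connected graph: rank(pi_1) = b_1 = E - V + 1 = 1 - chi.
chi = V - E = 24 - 46 = -22.
rank = 1 - (-22) = 46 - 24 + 1 = 23

23


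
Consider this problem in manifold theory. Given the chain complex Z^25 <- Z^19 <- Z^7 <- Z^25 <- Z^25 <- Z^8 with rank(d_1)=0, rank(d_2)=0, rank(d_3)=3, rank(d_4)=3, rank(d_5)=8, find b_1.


rank H_k = rank(ker d_k) - rank(im d_{k+1}).
rank(ker d_1) = rank(C_1) - rank(d_1) = 19 - 0 = 19.
rank(im d_{1+1}) = 0.
rank H_1 = 19 - 0 = 19

19


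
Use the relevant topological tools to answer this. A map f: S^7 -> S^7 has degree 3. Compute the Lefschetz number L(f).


On S^7: L(f) = tr(f_0*) + (-1)^7 tr(f_7*) = 1 + (-1)^7 * deg(f).
L(f) = 1 + (-1)^7 * 3 = 1 + -3 = -2

-2


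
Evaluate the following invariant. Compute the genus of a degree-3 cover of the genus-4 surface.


For an n-sheeted cover: chi(E) = n * chi(B).
chi(Sigma_4) = 2 - 2*4 = -6.
chi(E) = 3 * (-6) = -18.
genus(E) = (2 - chi(E))/2 = (2 - (-18))/2 = 20/2 = 10

10


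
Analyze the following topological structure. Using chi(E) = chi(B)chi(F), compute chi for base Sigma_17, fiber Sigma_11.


For a fiber bundle F -> E -> B (with CW structure): chi(E) = chi(B) * chi(F).
chi(Sigma_17) = -32, chi(Sigma_11) = -20.
chi(E) = (-32) * (-20) = 640

640


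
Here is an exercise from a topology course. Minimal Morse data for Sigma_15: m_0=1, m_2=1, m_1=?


A perfect Morse function has m_k = b_k.
For Sigma_15: b_0=1, b_1=2g=30, b_2=1.
Saddles m_1 = 2g = 30

30


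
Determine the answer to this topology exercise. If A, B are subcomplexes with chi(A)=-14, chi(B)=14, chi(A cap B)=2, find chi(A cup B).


chi(A cup B) = chi(A) + chi(B) - chi(A cap B)
= -14 + (14) - (2)
= -2

-2


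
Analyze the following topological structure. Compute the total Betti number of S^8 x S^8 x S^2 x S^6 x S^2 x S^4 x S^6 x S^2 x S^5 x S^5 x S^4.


Total Betti number is multiplicative under products.
Each S^d (d>=1) has total Betti number 2.
There are 11 sphere factors.
Total = 2^11 = 2048

2048


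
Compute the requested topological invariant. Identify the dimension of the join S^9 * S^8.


Join of spheres: S^m * S^n = S^{m+n+1}.
dim = 9 + 8 + 1 = 18

18


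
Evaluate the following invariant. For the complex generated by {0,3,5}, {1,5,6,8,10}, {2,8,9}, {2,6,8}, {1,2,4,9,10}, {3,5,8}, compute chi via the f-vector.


Enumerate all faces; f-vector: f_0=10, f_1=26, f_2=24, f_3=10, f_4=2.
chi = sum (-1)^k f_k = 0

0


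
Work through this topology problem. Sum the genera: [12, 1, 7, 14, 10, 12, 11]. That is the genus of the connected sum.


Genus is additive under connected sum of orientable surfaces.
g = 12 + 1 + 7 + 14 + 10 + 12 + 11 = 67

67


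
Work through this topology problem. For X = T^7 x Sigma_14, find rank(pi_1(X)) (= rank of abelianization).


pi_1(A x B) = pi_1(A) x pi_1(B); rank of abelianization = b_1.
b_1(T^7) = 7, b_1(Sigma_14) = 2*14 = 28.
b_1(product) = 7 + 28 = 35

35


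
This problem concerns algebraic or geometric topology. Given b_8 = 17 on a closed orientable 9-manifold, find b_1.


Poincare duality for closed orientable n-manifolds: b_k = b_{n-k}.
Here n = 9, so b_1 = b_8 = 17

17


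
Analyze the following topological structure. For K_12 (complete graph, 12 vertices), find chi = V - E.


K_12: V = 12, E = C(12,2) = 66.
chi = V - E = 12 - 66 = -54

-54


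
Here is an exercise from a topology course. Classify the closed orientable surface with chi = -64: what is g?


chi = 2 - 2g for closed orientable surfaces.
-64 = 2 - 2g
2g = 2 - (-64) = 66
g = 33

33


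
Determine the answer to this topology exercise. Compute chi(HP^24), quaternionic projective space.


HP^24 has one cell in each dimension 0, 4, ..., 4*24 (24+1 cells, all even-dim).
chi = 24 + 1 = 25

25


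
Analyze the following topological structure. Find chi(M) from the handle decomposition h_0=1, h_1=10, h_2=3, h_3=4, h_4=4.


Handles of index k contribute (-1)^k to chi (same as CW cells).
chi = (1) + (-10) + (3) + (-4) + (4) = -6

-6


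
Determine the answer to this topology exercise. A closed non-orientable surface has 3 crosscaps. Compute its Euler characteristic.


For a non-orientable closed surface with k crosscaps: chi = 2 - k.
Here k = 3.
chi = 2 - 3 = -1

-1


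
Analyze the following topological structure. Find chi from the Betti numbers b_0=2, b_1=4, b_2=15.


chi = sum_k (-1)^k b_k.
= (2) + (-4) + (15)
= 13

13


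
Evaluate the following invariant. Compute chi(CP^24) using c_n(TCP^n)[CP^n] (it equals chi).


For any closed oriented manifold, <e(TM),[M]> = chi(M).
chi(CP^24) = 24+1 = 25

25


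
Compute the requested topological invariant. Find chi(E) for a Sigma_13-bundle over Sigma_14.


For a fiber bundle F -> E -> B (with CW structure): chi(E) = chi(B) * chi(F).
chi(Sigma_14) = -26, chi(Sigma_13) = -24.
chi(E) = (-26) * (-24) = 624

624


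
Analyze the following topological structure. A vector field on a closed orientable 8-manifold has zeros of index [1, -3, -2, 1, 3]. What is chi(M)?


Poincare-Hopf: chi(M) = sum of indices of zeros.
chi = (1) + (-3) + (-2) + (1) + (3) = 0

0


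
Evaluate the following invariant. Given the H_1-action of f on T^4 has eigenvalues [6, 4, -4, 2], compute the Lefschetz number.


For a torus self-map: L(f) = det(I - A) where A acts on H_1.
L(f) = (1-6) * (1-4) * (1--4) * (1-2) = -5 * -3 * 5 * -1 = -75

-75


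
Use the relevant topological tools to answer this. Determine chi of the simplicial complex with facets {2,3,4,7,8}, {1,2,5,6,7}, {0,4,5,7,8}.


Enumerate all faces; f-vector: f_0=9, f_1=25, f_2=29, f_3=15, f_4=3.
chi = sum (-1)^k f_k = 1

1


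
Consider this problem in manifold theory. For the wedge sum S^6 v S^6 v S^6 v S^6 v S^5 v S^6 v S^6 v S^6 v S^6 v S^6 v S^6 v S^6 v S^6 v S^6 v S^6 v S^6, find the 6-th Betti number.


For a wedge of spheres, H_k (k>0) is free on one generator per sphere of dimension k.
Spheres of dimension 6: count = 15.
b_6 = 15

15


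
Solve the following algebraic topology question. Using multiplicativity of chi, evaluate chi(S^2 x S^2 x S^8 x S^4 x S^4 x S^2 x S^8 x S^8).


chi is multiplicative: chi(X x Y) = chi(X) chi(Y).
Each even-dim sphere has chi = 2. There are 8 factors.
chi = 2^8 = 256

256


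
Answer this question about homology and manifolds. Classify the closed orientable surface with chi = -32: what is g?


chi = 2 - 2g for closed orientable surfaces.
-32 = 2 - 2g
2g = 2 - (-32) = 34
g = 17

17


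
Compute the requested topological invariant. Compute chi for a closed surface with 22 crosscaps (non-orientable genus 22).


For a non-orientable closed surface with k crosscaps: chi = 2 - k.
Here k = 22.
chi = 2 - 22 = -20

-20


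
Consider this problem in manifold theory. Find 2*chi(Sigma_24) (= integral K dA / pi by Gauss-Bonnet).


Gauss-Bonnet: integral K dA = 2*pi*chi(M).
chi(Sigma_24) = 2 - 2*24 = -46.
(integral K dA)/pi = 2*chi = 2*(-46) = -92

-92


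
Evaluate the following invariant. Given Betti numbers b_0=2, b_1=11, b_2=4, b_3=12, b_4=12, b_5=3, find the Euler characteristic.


chi = sum_k (-1)^k b_k.
= (2) + (-11) + (4) + (-12) + (12) + (-3)
= -8

-8


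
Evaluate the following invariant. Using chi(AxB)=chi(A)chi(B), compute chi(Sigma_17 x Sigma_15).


chi(Sigma_17) = 2 - 2*17 = -32
chi(Sigma_15) = 2 - 2*15 = -28
chi(product) = (-32) * (-28) = 896

896


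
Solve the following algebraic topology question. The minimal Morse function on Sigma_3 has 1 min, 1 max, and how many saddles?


A perfect Morse function has m_k = b_k.
For Sigma_3: b_0=1, b_1=2g=6, b_2=1.
Saddles m_1 = 2g = 6

6


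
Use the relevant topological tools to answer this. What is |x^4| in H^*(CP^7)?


|x| = 2 in H^*(CP^n).
|x^4| = 4 * |x| = 4 * 2 = 8

8


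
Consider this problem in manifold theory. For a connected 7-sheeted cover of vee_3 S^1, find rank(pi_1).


Nielsen-Schreier: an index-n subgroup of F_r is free of rank 1 + n(r-1).
Equivalently: chi(cover) = n*chi(base); chi(vee_r S^1) = 1 - 3 = -2.
chi(E) = 7*(-2) = -14; rank = 1 - chi(E) = 1 - (-14) = 15.
rank = 1 + 7*(3-1) = 1 + 14 = 15

15


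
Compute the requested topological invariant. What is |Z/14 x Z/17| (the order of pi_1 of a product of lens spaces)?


pi_1(X x Y) = pi_1(X) x pi_1(Y).
pi_1(L(14,1)) = Z/14, pi_1(L(17,1)) = Z/17.
|Z/14 x Z/17| = 14 * 17 = 238

238


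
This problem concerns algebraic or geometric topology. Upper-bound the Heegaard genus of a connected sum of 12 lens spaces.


Heegaard genus satisfies g(A#B) <= g(A) + g(B).
Each lens space has g = 1.
Upper bound: 12 * 1 = 12

12


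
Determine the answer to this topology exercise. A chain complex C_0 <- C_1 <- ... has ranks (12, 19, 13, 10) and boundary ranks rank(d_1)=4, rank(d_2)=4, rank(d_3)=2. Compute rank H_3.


rank H_k = rank(ker d_k) - rank(im d_{k+1}).
rank(ker d_3) = rank(C_3) - rank(d_3) = 10 - 2 = 8.
rank(im d_{3+1}) = 0.
rank H_3 = 8 - 0 = 8

8


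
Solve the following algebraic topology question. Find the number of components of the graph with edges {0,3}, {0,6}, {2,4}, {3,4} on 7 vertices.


Run DFS/union-find over 7 vertices.
V = 7, E = 4.
Number of components = 3

3


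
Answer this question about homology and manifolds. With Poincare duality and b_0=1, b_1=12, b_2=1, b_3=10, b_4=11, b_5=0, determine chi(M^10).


By Poincare duality b_k = b_{10-k}, so full Betti numbers: b_0=1, b_1=12, b_2=1, b_3=10, b_4=11, b_5=0, b_6=11, b_7=10, b_8=1, b_9=12, b_10=1.
chi = sum (-1)^k b_k = -18

-18


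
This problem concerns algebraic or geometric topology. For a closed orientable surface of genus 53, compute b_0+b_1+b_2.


For Sigma_53: b_0 = 1, b_1 = 2g = 106, b_2 = 1.
Total = 1 + 106 + 1 = 108

108


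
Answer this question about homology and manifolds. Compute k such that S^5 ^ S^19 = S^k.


S^m ^ S^n = S^{m+n}.
k = 5 + 19 = 24

24


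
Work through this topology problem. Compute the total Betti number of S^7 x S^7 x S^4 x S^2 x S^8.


Total Betti number is multiplicative under products.
Each S^d (d>=1) has total Betti number 2.
There are 5 sphere factors.
Total = 2^5 = 32

32


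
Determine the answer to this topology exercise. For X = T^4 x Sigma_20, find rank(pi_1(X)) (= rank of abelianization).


pi_1(A x B) = pi_1(A) x pi_1(B); rank of abelianization = b_1.
b_1(T^4) = 4, b_1(Sigma_20) = 2*20 = 40.
b_1(product) = 4 + 40 = 44

44


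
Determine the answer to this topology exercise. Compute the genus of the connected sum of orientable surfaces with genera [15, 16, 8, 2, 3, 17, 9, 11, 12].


Genus is additive under connected sum of orientable surfaces.
g = 15 + 16 + 8 + 2 + 3 + 17 + 9 + 11 + 12 = 93

93


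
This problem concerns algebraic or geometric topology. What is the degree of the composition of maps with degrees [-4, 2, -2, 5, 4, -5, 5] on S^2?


Degree is multiplicative: deg(composition) = product of degrees.
= (-4) * (2) * (-2) * (5) * (4) * (-5) * (5) = -8000

-8000


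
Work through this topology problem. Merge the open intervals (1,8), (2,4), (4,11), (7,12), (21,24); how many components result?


Sort and merge overlapping open intervals.
Merged: (1,12), (21,24).
Number of components = 2

2


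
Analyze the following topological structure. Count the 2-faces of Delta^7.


Delta^7 has 7+1 vertices. A 2-face is a choice of 2+1 vertices.
f_2 = C(7+1, 2+1) = C(8,3) = 56

56


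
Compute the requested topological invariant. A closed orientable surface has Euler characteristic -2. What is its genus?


chi = 2 - 2g for closed orientable surfaces.
-2 = 2 - 2g
2g = 2 - (-2) = 4
g = 2

2


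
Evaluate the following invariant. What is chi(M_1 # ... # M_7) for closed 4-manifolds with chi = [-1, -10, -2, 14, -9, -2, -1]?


For n-manifolds: chi(A#B) = chi(A) + chi(B) - chi(S^4).
chi(S^4) = 1 + (-1)^4 = 2.
chi(#) = (sum chi_i) - (7-1)*chi(S^4) = -11 - 6*2 = -23

-23


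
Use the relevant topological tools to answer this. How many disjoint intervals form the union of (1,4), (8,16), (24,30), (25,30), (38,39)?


Sort and merge overlapping open intervals.
Merged: (1,4), (8,16), (24,30), (38,39).
Number of components = 4

4


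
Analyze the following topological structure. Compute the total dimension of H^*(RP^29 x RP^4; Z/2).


dim H^*(RP^n; Z/2) = n+1 (one Z/2 in each degree 0..n).
Total Betti number is multiplicative.
Total = (29+1) * (4+1) = 30 * 5 = 150

150


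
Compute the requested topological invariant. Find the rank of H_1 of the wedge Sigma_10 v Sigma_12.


For a wedge: H_1(A v B) = H_1(A) + H_1(B).
b_1(Sigma_10) = 20, b_1(Sigma_12) = 24.
b_1 = 20 + 24 = 44

44


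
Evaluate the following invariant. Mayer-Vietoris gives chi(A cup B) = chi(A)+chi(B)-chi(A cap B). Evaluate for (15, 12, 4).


chi(A cup B) = chi(A) + chi(B) - chi(A cap B)
= 15 + (12) - (4)
= 23

23


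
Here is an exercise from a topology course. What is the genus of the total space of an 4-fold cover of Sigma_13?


For an n-sheeted cover: chi(E) = n * chi(B).
chi(Sigma_13) = 2 - 2*13 = -24.
chi(E) = 4 * (-24) = -96.
genus(E) = (2 - chi(E))/2 = (2 - (-96))/2 = 98/2 = 49

49


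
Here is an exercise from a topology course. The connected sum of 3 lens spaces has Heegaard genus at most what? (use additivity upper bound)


Heegaard genus satisfies g(A#B) <= g(A) + g(B).
Each lens space has g = 1.
Upper bound: 3 * 1 = 3

3


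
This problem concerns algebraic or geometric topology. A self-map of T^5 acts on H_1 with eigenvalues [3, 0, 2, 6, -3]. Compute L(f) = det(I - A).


For a torus self-map: L(f) = det(I - A) where A acts on H_1.
L(f) = (1-3) * (1-0) * (1-2) * (1-6) * (1--3) = -2 * 1 * -1 * -5 * 4 = -40

-40


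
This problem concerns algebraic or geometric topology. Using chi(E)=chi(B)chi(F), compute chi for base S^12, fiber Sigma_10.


chi(S^12) = 2 (n even), chi(Sigma_10) = 2 - 2*10 = -18.
chi(E) = 2 * (-18) = -36

-36


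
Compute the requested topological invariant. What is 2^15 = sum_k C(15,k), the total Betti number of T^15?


b_k(T^15) = C(15,k), so the sum over k is sum_k C(15,k) = 2^15.
Total = 2^15 = 32768

32768


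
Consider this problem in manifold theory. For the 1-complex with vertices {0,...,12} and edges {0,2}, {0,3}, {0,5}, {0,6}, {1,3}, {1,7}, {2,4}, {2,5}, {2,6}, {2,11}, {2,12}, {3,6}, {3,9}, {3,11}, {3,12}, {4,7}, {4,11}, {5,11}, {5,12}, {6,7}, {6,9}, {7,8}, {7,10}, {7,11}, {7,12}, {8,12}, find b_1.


b_1 = E - V + (number of components).
E = 26, V = 13, components = 1.
b_1 = 26 - 13 + 1 = 14

14


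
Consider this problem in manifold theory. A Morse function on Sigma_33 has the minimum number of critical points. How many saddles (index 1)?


A perfect Morse function has m_k = b_k.
For Sigma_33: b_0=1, b_1=2g=66, b_2=1.
Saddles m_1 = 2g = 66

66


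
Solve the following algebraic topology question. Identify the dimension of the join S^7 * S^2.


Join of spheres: S^m * S^n = S^{m+n+1}.
dim = 7 + 2 + 1 = 10

10


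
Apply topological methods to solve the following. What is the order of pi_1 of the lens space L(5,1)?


pi_1(L(p,q)) = Z/pZ for any q coprime to p.
|pi_1(L(5,1))| = 5

5


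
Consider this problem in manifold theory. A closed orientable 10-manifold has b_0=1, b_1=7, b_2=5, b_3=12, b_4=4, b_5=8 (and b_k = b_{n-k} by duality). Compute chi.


By Poincare duality b_k = b_{10-k}, so full Betti numbers: b_0=1, b_1=7, b_2=5, b_3=12, b_4=4, b_5=8, b_6=4, b_7=12, b_8=5, b_9=7, b_10=1.
chi = sum (-1)^k b_k = -26

-26


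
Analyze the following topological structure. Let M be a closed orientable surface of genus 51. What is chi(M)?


For a closed orientable surface of genus g: chi = 2 - 2g.
Here g = 51.
chi = 2 - 2*51 = 2 - 102 = -100

-100


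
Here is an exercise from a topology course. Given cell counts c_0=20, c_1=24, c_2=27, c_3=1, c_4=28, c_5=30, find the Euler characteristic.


chi = sum_k (-1)^k c_k.
= (-1)^0*20 + (-1)^1*24 + (-1)^2*27 + (-1)^3*1 + (-1)^4*28 + (-1)^5*30
= (20) + (-24) + (27) + (-1) + (28) + (-30)
= 20

20


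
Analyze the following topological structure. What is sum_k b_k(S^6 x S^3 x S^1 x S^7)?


Total Betti number is multiplicative under products.
Each S^d (d>=1) has total Betti number 2.
There are 4 sphere factors.
Total = 2^4 = 16

16


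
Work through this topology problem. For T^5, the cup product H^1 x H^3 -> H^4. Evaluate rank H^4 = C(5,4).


Cup product: H^p x H^q -> H^{p+q}; here p+q = 1+3 = 4.
rank H^k(T^n) = C(n,k).
C(5,4) = 5

5


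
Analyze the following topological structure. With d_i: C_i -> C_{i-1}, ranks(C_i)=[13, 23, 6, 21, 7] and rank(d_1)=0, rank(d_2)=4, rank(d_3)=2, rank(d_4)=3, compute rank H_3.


rank H_k = rank(ker d_k) - rank(im d_{k+1}).
rank(ker d_3) = rank(C_3) - rank(d_3) = 21 - 2 = 19.
rank(im d_{3+1}) = 3.
rank H_3 = 19 - 3 = 16

16


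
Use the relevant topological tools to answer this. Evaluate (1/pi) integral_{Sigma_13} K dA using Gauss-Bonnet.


Gauss-Bonnet: integral K dA = 2*pi*chi(M).
chi(Sigma_13) = 2 - 2*13 = -24.
(integral K dA)/pi = 2*chi = 2*(-24) = -48

-48


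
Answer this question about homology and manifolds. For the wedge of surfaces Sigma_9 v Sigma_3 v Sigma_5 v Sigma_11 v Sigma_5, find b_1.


For a wedge X v Y: reduced H_k(X v Y) = H_k(X) + H_k(Y).
Each Sigma_g contributes b_1 = 2g.
b_1 = 18 + 6 + 10 + 22 + 10 = 66

66


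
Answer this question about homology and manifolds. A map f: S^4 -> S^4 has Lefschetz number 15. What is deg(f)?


L(f) = 1 + (-1)^4 deg(f) on S^4.
15 = 1 + (-1)^4 * deg(f)
(-1)^4 * deg(f) = 14
deg(f) = 14

14


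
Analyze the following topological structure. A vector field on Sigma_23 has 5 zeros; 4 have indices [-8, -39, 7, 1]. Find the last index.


Poincare-Hopf: sum of indices = chi(M).
chi(Sigma_23) = 2 - 2*23 = -44.
Sum of known indices = -39.
x = chi - (sum known) = -44 - (-39) = -5

-5


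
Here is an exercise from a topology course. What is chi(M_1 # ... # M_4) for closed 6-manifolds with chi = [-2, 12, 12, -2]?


For n-manifolds: chi(A#B) = chi(A) + chi(B) - chi(S^6).
chi(S^6) = 1 + (-1)^6 = 2.
chi(#) = (sum chi_i) - (4-1)*chi(S^6) = 20 - 3*2 = 14

14


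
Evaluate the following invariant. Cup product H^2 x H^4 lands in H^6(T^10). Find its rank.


Cup product: H^p x H^q -> H^{p+q}; here p+q = 2+4 = 6.
rank H^k(T^n) = C(n,k).
C(10,6) = 210

210


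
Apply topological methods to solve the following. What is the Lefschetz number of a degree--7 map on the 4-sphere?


On S^4: L(f) = tr(f_0*) + (-1)^4 tr(f_4*) = 1 + (-1)^4 * deg(f).
L(f) = 1 + (-1)^4 * -7 = 1 + -7 = -6

-6


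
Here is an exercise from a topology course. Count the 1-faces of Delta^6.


Delta^6 has 6+1 vertices. A 1-face is a choice of 1+1 vertices.
f_1 = C(6+1, 1+1) = C(7,2) = 21

21


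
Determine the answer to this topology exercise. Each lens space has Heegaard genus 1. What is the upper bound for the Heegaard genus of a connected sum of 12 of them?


Heegaard genus satisfies g(A#B) <= g(A) + g(B).
Each lens space has g = 1.
Upper bound: 12 * 1 = 12

12


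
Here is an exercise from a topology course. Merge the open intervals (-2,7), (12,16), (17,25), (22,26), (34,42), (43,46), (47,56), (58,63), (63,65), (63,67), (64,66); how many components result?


Sort and merge overlapping open intervals.
Merged: (-2,7), (12,16), (17,26), (34,42), (43,46), (47,56), (58,63), (63,67).
Number of components = 8

8


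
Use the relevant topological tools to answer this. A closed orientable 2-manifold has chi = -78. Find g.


chi = 2 - 2g for closed orientable surfaces.
-78 = 2 - 2g
2g = 2 - (-78) = 80
g = 40

40


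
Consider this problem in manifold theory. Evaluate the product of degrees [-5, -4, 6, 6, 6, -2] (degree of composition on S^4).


Degree is multiplicative: deg(composition) = product of degrees.
= (-5) * (-4) * (6) * (6) * (6) * (-2) = -8640

-8640


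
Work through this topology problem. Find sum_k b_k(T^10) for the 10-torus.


b_k(T^10) = C(10,k), so the sum over k is sum_k C(10,k) = 2^10.
Total = 2^10 = 1024

1024


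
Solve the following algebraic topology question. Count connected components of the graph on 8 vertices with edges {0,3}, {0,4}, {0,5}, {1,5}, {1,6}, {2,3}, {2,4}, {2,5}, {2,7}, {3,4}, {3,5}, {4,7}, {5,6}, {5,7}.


Run DFS/union-find over 8 vertices.
V = 8, E = 14.
Number of components = 1

1


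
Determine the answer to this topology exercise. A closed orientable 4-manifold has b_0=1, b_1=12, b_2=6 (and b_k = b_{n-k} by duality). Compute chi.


By Poincare duality b_k = b_{4-k}, so full Betti numbers: b_0=1, b_1=12, b_2=6, b_3=12, b_4=1.
chi = sum (-1)^k b_k = -16

-16


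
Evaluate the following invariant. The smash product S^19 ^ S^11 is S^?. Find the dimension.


S^m ^ S^n = S^{m+n}.
k = 19 + 11 = 30

30


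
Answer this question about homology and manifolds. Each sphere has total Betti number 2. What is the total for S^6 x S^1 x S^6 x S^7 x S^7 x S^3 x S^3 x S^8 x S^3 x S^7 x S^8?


Total Betti number is multiplicative under products.
Each S^d (d>=1) has total Betti number 2.
There are 11 sphere factors.
Total = 2^11 = 2048

2048


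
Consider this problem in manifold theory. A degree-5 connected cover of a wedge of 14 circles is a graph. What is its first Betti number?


Nielsen-Schreier: an index-n subgroup of F_r is free of rank 1 + n(r-1).
Equivalently: chi(cover) = n*chi(base); chi(vee_r S^1) = 1 - 14 = -13.
chi(E) = 5*(-13) = -65; rank = 1 - chi(E) = 1 - (-65) = 66.
rank = 1 + 5*(14-1) = 1 + 65 = 66

66


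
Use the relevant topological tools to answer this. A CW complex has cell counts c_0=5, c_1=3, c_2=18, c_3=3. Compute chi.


chi = sum_k (-1)^k c_k.
= (-1)^0*5 + (-1)^1*3 + (-1)^2*18 + (-1)^3*3
= (5) + (-3) + (18) + (-3)
= 17

17


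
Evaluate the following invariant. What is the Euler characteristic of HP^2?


HP^2 has one cell in each dimension 0, 4, ..., 4*2 (2+1 cells, all even-dim).
chi = 2 + 1 = 3

3


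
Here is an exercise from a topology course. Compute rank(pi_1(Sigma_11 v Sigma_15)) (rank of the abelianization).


For a wedge: H_1(A v B) = H_1(A) + H_1(B).
b_1(Sigma_11) = 22, b_1(Sigma_15) = 30.
b_1 = 22 + 30 = 52

52


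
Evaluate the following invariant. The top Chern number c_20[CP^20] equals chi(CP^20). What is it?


For any closed oriented manifold, <e(TM),[M]> = chi(M).
chi(CP^20) = 20+1 = 21

21


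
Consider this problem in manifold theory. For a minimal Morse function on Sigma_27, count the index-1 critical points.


A perfect Morse function has m_k = b_k.
For Sigma_27: b_0=1, b_1=2g=54, b_2=1.
Saddles m_1 = 2g = 54

54


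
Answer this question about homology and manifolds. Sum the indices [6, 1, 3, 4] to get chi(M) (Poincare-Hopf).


Poincare-Hopf: chi(M) = sum of indices of zeros.
chi = (6) + (1) + (3) + (4) = 14

14


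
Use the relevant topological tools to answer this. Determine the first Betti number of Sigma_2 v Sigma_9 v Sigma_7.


For a wedge X v Y: reduced H_k(X v Y) = H_k(X) + H_k(Y).
Each Sigma_g contributes b_1 = 2g.
b_1 = 4 + 18 + 14 = 36

36


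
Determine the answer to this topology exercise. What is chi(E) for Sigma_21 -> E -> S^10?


chi(S^10) = 2 (n even), chi(Sigma_21) = 2 - 2*21 = -40.
chi(E) = 2 * (-40) = -80

-80


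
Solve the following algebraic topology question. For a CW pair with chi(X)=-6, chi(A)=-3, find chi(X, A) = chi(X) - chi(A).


Relative Euler characteristic: chi(X, A) = chi(X) - chi(A).
= -6 - (-3) = -3

-3


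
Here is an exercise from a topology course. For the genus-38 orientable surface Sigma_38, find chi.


For a closed orientable surface of genus g: chi = 2 - 2g.
Here g = 38.
chi = 2 - 2*38 = 2 - 76 = -74

-74


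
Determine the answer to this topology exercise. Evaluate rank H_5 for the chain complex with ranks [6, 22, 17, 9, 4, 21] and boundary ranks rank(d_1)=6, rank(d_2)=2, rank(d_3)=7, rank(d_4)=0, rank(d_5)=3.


rank H_k = rank(ker d_k) - rank(im d_{k+1}).
rank(ker d_5) = rank(C_5) - rank(d_5) = 21 - 3 = 18.
rank(im d_{5+1}) = 0.
rank H_5 = 18 - 0 = 18

18


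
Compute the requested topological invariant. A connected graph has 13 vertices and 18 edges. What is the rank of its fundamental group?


For a connected graph: rank(pi_1) = b_1 = E - V + 1 = 1 - chi.
chi = V - E = 13 - 18 = -5.
rank = 1 - (-5) = 18 - 13 + 1 = 6

6


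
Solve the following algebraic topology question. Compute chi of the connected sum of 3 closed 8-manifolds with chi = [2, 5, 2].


For n-manifolds: chi(A#B) = chi(A) + chi(B) - chi(S^8).
chi(S^8) = 1 + (-1)^8 = 2.
chi(#) = (sum chi_i) - (3-1)*chi(S^8) = 9 - 2*2 = 5

5


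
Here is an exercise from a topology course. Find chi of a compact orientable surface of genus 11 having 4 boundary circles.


For a compact orientable surface with genus g and b boundary components: chi = 2 - 2g - b.
chi = 2 - 2*11 - 4 = 2 - 22 - 4 = -24

-24


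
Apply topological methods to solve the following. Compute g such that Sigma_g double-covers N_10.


chi(N_10) = 2 - 10 = -8.
Double cover: chi(Sigma_g) = 2 * chi(N_10) = 2*(-8) = -16.
2 - 2g = -16, so g = (2 - (-16))/2 = 18/2 = 9

9


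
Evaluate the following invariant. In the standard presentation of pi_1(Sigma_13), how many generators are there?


Standard presentation: pi_1(Sigma_g) = <a_1,b_1,...,a_g,b_g | [a_1,b_1]...[a_g,b_g] = 1>.
Number of generators = 2g = 2*13 = 26

26


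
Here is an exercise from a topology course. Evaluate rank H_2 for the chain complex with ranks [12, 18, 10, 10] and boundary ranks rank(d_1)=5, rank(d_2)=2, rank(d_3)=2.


rank H_k = rank(ker d_k) - rank(im d_{k+1}).
rank(ker d_2) = rank(C_2) - rank(d_2) = 10 - 2 = 8.
rank(im d_{2+1}) = 2.
rank H_2 = 8 - 2 = 6

6


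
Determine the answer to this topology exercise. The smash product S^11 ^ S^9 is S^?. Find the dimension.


S^m ^ S^n = S^{m+n}.
k = 11 + 9 = 20

20


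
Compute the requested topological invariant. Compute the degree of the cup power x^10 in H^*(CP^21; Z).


|x| = 2 in H^*(CP^n).
|x^10| = 10 * |x| = 10 * 2 = 20

20


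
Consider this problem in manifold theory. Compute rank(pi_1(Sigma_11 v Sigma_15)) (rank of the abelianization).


For a wedge: H_1(A v B) = H_1(A) + H_1(B).
b_1(Sigma_11) = 22, b_1(Sigma_15) = 30.
b_1 = 22 + 30 = 52

52


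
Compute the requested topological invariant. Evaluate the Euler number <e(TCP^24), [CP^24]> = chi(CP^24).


For any closed oriented manifold, <e(TM),[M]> = chi(M).
chi(CP^24) = 24+1 = 25

25


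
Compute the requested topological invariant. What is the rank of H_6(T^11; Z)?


By the Kunneth formula, b_k(T^n) = C(n,k).
b_6(T^11) = C(11,6).
C(11,6) = 11!/(6!*5!) = 462

462


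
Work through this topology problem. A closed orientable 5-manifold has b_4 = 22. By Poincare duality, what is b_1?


Poincare duality for closed orientable n-manifolds: b_k = b_{n-k}.
Here n = 5, so b_1 = b_4 = 22

22


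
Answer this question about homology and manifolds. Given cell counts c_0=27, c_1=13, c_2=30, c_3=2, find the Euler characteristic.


chi = sum_k (-1)^k c_k.
= (-1)^0*27 + (-1)^1*13 + (-1)^2*30 + (-1)^3*2
= (27) + (-13) + (30) + (-2)
= 42

42


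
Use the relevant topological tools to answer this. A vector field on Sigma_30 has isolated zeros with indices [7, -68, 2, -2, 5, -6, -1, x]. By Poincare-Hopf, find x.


Poincare-Hopf: sum of indices = chi(M).
chi(Sigma_30) = 2 - 2*30 = -58.
Sum of known indices = -63.
x = chi - (sum known) = -58 - (-63) = 5

5


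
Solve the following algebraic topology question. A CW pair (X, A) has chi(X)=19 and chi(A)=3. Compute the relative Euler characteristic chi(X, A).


Relative Euler characteristic: chi(X, A) = chi(X) - chi(A).
= 19 - (3) = 16

16


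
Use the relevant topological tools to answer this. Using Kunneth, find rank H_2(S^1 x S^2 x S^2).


Each S^d has Poincare polynomial 1 + t^d.
The product S^1 x S^2 x S^2 has Poincare polynomial prod(1+t^d_i).
Expanding: b_0=1, b_1=1, b_2=2, b_3=2, b_4=1, b_5=1.
b_2 = 2

2


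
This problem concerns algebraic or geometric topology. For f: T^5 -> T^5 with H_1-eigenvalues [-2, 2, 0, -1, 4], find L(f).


For a torus self-map: L(f) = det(I - A) where A acts on H_1.
L(f) = (1--2) * (1-2) * (1-0) * (1--1) * (1-4) = 3 * -1 * 1 * 2 * -3 = 18

18


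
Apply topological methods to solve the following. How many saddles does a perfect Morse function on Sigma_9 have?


A perfect Morse function has m_k = b_k.
For Sigma_9: b_0=1, b_1=2g=18, b_2=1.
Saddles m_1 = 2g = 18

18


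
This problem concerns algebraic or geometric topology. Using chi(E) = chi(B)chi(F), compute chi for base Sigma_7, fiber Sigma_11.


For a fiber bundle F -> E -> B (with CW structure): chi(E) = chi(B) * chi(F).
chi(Sigma_7) = -12, chi(Sigma_11) = -20.
chi(E) = (-12) * (-20) = 240

240


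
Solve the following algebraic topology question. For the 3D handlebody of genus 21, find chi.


A genus-g handlebody deformation retracts to a wedge of g circles.
chi(vee_g S^1) = 1 - g.
chi(H_21) = 1 - 21 = -20

-20


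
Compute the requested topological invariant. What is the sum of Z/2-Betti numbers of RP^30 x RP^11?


dim H^*(RP^n; Z/2) = n+1 (one Z/2 in each degree 0..n).
Total Betti number is multiplicative.
Total = (30+1) * (11+1) = 31 * 12 = 372

372


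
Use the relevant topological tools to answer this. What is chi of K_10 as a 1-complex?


K_10: V = 10, E = C(10,2) = 45.
chi = V - E = 10 - 45 = -35

-35


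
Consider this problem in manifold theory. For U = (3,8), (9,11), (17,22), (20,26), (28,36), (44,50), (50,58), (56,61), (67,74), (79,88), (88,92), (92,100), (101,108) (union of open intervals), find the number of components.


Sort and merge overlapping open intervals.
Merged: (3,8), (9,11), (17,26), (28,36), (44,50), (50,61), (67,74), (79,88), (88,92), (92,100), (101,108).
Number of components = 11

11


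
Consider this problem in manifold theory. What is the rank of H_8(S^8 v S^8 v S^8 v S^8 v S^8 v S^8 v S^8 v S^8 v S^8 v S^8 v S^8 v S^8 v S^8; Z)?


For a wedge of spheres, H_k (k>0) is free on one generator per sphere of dimension k.
Spheres of dimension 8: count = 13.
b_8 = 13

13


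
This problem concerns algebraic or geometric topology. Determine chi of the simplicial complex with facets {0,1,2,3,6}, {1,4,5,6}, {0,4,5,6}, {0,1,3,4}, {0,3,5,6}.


Enumerate all faces; f-vector: f_0=7, f_1=19, f_2=22, f_3=9, f_4=1.
chi = sum (-1)^k f_k = 2

2


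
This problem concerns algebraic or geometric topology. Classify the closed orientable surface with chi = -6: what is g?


chi = 2 - 2g for closed orientable surfaces.
-6 = 2 - 2g
2g = 2 - (-6) = 8
g = 4

4


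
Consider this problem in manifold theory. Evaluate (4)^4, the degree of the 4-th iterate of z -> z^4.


deg(f) = 4. Degree is multiplicative: deg(f^4) = (deg f)^4.
deg(f^4) = (4)^4 = 256

256


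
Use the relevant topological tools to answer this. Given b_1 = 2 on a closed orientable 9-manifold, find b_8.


Poincare duality for closed orientable n-manifolds: b_k = b_{n-k}.
Here n = 9, so b_8 = b_1 = 2

2


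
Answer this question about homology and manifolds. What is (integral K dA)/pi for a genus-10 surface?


Gauss-Bonnet: integral K dA = 2*pi*chi(M).
chi(Sigma_10) = 2 - 2*10 = -18.
(integral K dA)/pi = 2*chi = 2*(-18) = -36

-36


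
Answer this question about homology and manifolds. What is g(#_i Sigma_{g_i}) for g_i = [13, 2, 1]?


Genus is additive under connected sum of orientable surfaces.
g = 13 + 2 + 1 = 16

16


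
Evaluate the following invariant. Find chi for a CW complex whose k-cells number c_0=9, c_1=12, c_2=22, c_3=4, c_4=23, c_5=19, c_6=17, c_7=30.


chi = sum_k (-1)^k c_k.
= (-1)^0*9 + (-1)^1*12 + (-1)^2*22 + (-1)^3*4 + (-1)^4*23 + (-1)^5*19 + (-1)^6*17 + (-1)^7*30
= (9) + (-12) + (22) + (-4) + (23) + (-19) + (17) + (-30)
= 6

6


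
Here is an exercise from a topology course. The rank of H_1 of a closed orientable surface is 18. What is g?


For a closed orientable surface: b_1 = 2g.
18 = 2g
g = 18 / 2 = 9

9


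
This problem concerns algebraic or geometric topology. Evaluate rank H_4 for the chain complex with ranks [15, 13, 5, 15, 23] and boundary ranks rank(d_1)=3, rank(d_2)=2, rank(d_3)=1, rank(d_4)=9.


rank H_k = rank(ker d_k) - rank(im d_{k+1}).
rank(ker d_4) = rank(C_4) - rank(d_4) = 23 - 9 = 14.
rank(im d_{4+1}) = 0.
rank H_4 = 14 - 0 = 14

14


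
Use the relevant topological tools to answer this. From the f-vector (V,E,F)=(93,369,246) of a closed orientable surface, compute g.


chi = V - E + F = 93 - 369 + 246 = -30
For orientable closed surface: chi = 2 - 2g, so g = (2 - chi)/2.
g = (2 - (-30)) / 2 = 32 / 2 = 16

16


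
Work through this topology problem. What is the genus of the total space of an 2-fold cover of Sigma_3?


For an n-sheeted cover: chi(E) = n * chi(B).
chi(Sigma_3) = 2 - 2*3 = -4.
chi(E) = 2 * (-4) = -8.
genus(E) = (2 - chi(E))/2 = (2 - (-8))/2 = 10/2 = 5

5


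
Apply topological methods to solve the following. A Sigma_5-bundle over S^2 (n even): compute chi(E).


chi(S^2) = 2 (n even), chi(Sigma_5) = 2 - 2*5 = -8.
chi(E) = 2 * (-8) = -16

-16


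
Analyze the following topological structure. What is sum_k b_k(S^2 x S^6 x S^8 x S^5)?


Total Betti number is multiplicative under products.
Each S^d (d>=1) has total Betti number 2.
There are 4 sphere factors.
Total = 2^4 = 16

16


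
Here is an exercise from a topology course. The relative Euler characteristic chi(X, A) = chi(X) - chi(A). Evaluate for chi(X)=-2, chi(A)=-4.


Relative Euler characteristic: chi(X, A) = chi(X) - chi(A).
= -2 - (-4) = 2

2


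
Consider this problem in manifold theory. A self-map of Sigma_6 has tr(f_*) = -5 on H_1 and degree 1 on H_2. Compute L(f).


L(f) = tr(f_0*) - tr(f_1*) + tr(f_2*).
= 1 - (-5) + (1)
= 7

7


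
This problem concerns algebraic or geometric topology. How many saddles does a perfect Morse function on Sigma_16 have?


A perfect Morse function has m_k = b_k.
For Sigma_16: b_0=1, b_1=2g=32, b_2=1.
Saddles m_1 = 2g = 32

32


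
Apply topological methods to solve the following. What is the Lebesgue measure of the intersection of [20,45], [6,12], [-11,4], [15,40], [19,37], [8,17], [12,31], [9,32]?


Intersection = [max(a_i), min(b_i)] = [20, 4].
Since 20 > 4, the intersection is empty.
Length = 0

0


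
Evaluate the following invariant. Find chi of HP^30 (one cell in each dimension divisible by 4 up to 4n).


HP^30 has one cell in each dimension 0, 4, ..., 4*30 (30+1 cells, all even-dim).
chi = 30 + 1 = 31

31


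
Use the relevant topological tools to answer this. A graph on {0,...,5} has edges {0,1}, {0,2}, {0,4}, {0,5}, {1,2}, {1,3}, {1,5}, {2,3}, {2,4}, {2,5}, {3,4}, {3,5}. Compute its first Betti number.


b_1 = E - V + (number of components).
E = 12, V = 6, components = 1.
b_1 = 12 - 6 + 1 = 7

7


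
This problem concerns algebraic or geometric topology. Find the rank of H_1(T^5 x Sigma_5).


pi_1(A x B) = pi_1(A) x pi_1(B); rank of abelianization = b_1.
b_1(T^5) = 5, b_1(Sigma_5) = 2*5 = 10.
b_1(product) = 5 + 10 = 15

15


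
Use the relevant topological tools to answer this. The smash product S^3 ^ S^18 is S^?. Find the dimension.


S^m ^ S^n = S^{m+n}.
k = 3 + 18 = 21

21


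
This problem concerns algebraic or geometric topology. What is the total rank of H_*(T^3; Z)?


b_k(T^3) = C(3,k), so the sum over k is sum_k C(3,k) = 2^3.
Total = 2^3 = 8

8


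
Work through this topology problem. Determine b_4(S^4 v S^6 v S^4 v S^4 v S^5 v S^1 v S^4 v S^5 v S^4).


For a wedge of spheres, H_k (k>0) is free on one generator per sphere of dimension k.
Spheres of dimension 4: count = 5.
b_4 = 5

5


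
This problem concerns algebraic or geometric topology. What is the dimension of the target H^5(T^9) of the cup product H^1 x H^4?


Cup product: H^p x H^q -> H^{p+q}; here p+q = 1+4 = 5.
rank H^k(T^n) = C(n,k).
C(9,5) = 126

126


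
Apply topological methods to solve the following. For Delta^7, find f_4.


Delta^7 has 7+1 vertices. A 4-face is a choice of 4+1 vertices.
f_4 = C(7+1, 4+1) = C(8,5) = 56

56


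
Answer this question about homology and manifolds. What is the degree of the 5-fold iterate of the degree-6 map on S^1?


deg(f) = 6. Degree is multiplicative: deg(f^5) = (deg f)^5.
deg(f^5) = (6)^5 = 7776

7776


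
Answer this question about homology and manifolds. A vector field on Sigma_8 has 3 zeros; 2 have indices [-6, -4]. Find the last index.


Poincare-Hopf: sum of indices = chi(M).
chi(Sigma_8) = 2 - 2*8 = -14.
Sum of known indices = -10.
x = chi - (sum known) = -14 - (-10) = -4

-4


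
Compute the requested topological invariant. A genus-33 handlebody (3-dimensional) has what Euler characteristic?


A genus-g handlebody deformation retracts to a wedge of g circles.
chi(vee_g S^1) = 1 - g.
chi(H_33) = 1 - 33 = -32

-32
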